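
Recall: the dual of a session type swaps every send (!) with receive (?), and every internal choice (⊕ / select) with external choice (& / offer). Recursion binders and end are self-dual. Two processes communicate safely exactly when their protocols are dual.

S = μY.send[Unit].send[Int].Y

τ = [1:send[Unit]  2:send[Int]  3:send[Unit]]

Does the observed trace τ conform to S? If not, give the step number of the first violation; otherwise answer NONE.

NONE

@1 send[Unit]  ok  residual = send[Int].μY.…
@2 send[Int]  ok  residual = μY.…
@3 send[Unit]  ok  residual = send[Int].μY.…
all 3 steps conform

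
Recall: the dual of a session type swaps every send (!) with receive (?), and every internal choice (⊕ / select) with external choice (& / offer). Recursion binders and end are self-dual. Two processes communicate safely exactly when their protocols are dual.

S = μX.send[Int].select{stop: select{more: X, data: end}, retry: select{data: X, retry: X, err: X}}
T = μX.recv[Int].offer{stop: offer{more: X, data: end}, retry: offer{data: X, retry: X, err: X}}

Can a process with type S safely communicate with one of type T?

YES

μX vs μX  match (binder kept)
  send[Int] vs recv[Int]  match
    select{stop,retry} vs offer{stop,retry}  match same labels
      • stop:
        select{more,data} vs offer{more,data}  match same labels
          • more:
            X vs X  match
          • data:
            end vs end  match
      • retry:
        select{data,retry,err} vs offer{data,retry,err}  match same labels
          • data:
            X vs X  match
          • retry:
            X vs X  match
          • err:
            X vs X  match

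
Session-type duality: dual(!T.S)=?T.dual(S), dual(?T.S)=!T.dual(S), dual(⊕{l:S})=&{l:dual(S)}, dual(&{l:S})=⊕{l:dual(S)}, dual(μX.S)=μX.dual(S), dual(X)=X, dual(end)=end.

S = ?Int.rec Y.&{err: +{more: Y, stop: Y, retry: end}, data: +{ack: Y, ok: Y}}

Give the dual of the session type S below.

!Int.rec Y.+{err: &{more: Y, stop: Y, retry: end}, data: &{ack: Y, ok: Y}}

?Int = !Int
  rec Y = rec Y  (rec unchanged)
    &{err,data} = +{err,data}  (&→⊕)
      • err:
        +{more,stop,retry} = &{more,stop,retry}  (⊕→&)
          • more:
            Y self-dual
          • stop:
            Y self-dual
          • retry:
            end self-dual
      • data:
        +{ack,ok} = &{ack,ok}  (⊕→&)
          • ack:
            Y self-dual
          • ok:
            Y self-dual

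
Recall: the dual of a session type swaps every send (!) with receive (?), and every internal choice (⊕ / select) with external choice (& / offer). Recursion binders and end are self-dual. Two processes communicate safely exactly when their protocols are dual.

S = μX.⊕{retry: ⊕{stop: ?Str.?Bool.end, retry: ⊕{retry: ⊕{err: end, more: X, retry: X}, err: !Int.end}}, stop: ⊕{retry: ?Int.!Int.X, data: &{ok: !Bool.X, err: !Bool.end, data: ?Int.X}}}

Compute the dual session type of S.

μX ↦ μX  (rec unchanged)
  ⊕{retry,stop} ↦ &{retry,stop}  (internal→external)
    [retry]
      ⊕{stop,retry} ↦ &{stop,retry}  (internal→external)
        [stop]
          ?Str ↦ !Str
            ?Bool ↦ !Bool
              end self-dual
        [retry]
          ⊕{retry,err} ↦ &{retry,err}  (internal→external)
            [retry]
              ⊕{err,more,retry} ↦ &{err,more,retry}  (internal→external)
                [err]
                  end self-dual
                [more]
                  X self-dual
                [retry]
                  X self-dual
            [err]
              !Int ↦ ?Int
                end self-dual
    [stop]
      ⊕{retry,data} ↦ &{retry,data}  (internal→external)
        [retry]
          ?Int ↦ !Int
            !Int ↦ ?Int
              X self-dual
        [data]
          &{ok,err,data} ↦ ⊕{ok,err,data}  (&→⊕)
            [ok]
              !Bool ↦ ?Bool
                X self-dual
            [err]
              !Bool ↦ ?Bool
                end self-dual
            [data]
              ?Int ↦ !Int
                X self-dual

μX.&{retry: &{stop: !Str.!Bool.end, retry: &{retry: &{err: end, more: X, retry: X}, err: ?Int.end}}, stop: &{retry: !Int.?Int.X, data: ⊕{ok: ?Bool.X, err: ?Bool.end, data: !Int.X}}}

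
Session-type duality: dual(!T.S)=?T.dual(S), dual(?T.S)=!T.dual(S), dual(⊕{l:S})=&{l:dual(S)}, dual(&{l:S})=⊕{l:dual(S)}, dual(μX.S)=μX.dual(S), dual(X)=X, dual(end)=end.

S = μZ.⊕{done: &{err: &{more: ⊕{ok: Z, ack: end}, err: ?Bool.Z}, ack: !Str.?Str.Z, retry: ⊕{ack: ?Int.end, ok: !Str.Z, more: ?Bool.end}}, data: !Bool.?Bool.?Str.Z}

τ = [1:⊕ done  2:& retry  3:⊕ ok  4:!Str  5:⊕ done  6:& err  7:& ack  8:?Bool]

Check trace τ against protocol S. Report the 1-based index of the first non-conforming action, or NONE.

@1 ⊕ done  match  cont: &{err: &{more: ⊕{ok: μZ.…, ack: end}, err: ?Bool.μZ.…}, ack: !Str.?Str.μZ.…, retry: ⊕{ack: ?Int.end, ok: !Str.μZ.…, more: ?Bool.end}}
@2 & retry  match  cont: ⊕{ack: ?Int.end, ok: !Str.μZ.…, more: ?Bool.end}
@3 ⊕ ok  match  cont: !Str.μZ.…
@4 !Str  match  cont: μZ.…
@5 ⊕ done  match  cont: &{err: &{more: ⊕{ok: μZ.…, ack: end}, err: ?Bool.μZ.…}, ack: !Str.?Str.μZ.…, retry: ⊕{ack: ?Int.end, ok: !Str.μZ.…, more: ?Bool.end}}
@6 & err  match  cont: &{more: ⊕{ok: μZ.…, ack: end}, err: ?Bool.μZ.…}
@7 got & ack, protocol expects & more or & err  ✗

7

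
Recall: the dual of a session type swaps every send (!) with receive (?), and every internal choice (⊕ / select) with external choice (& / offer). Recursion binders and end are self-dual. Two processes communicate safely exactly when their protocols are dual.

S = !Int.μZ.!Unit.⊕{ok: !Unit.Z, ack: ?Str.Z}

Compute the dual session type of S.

?Int.μZ.?Unit.&{ok: ?Unit.Z, ack: !Str.Z}

!Int = ?Int
  μZ = μZ  (μ self-dual)
    !Unit = ?Unit
      ⊕{ok,ack} = &{ok,ack}  (internal→external)
        • ok:
          !Unit = ?Unit
            dual(Z) = Z
        • ack:
          ?Str = !Str
            dual(Z) = Z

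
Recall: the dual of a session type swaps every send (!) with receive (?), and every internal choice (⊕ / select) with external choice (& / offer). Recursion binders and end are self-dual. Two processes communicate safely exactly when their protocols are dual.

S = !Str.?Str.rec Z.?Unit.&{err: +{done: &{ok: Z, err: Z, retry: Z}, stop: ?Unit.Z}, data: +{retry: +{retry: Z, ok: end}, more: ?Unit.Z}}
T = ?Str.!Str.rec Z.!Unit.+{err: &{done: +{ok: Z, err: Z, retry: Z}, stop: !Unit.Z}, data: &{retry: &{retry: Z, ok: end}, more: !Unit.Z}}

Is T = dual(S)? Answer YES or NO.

YES

!Str vs ?Str  match
  ?Str vs !Str  match
    rec Z vs rec Z  match (binder kept)
      ?Unit vs !Unit  match
        &{err,data} vs +{err,data}  match labels match
          case err:
            +{done,stop} vs &{done,stop}  match labels match
              case done:
                &{ok,err,retry} vs +{ok,err,retry}  match labels match
                  case ok:
                    Z vs Z  match
                  case err:
                    Z vs Z  match
                  case retry:
                    Z vs Z  match
              case stop:
                ?Unit vs !Unit  match
                  Z vs Z  match
          case data:
            +{retry,more} vs &{retry,more}  match labels match
              case retry:
                +{retry,ok} vs &{retry,ok}  match labels match
                  case retry:
                    Z vs Z  match
                  case ok:
                    end vs end  match
              case more:
                ?Unit vs !Unit  match
                  Z vs Z  match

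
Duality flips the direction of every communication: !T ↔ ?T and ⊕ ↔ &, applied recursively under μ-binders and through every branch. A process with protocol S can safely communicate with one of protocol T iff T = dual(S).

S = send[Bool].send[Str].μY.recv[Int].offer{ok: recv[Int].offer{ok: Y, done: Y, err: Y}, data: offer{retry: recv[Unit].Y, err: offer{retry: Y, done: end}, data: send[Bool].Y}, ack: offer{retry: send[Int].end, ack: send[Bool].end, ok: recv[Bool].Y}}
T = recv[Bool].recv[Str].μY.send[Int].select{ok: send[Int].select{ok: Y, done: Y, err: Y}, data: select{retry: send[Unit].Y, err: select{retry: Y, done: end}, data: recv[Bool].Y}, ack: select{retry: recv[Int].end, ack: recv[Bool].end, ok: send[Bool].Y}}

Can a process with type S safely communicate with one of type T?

YES

send[Bool] ‖ recv[Bool]  match
  send[Str] ‖ recv[Str]  match
    μY ‖ μY  match (binder kept)
      recv[Int] ‖ send[Int]  match
        offer{ok,data,ack} ‖ select{ok,data,ack}  match labels match
          • ok:
            recv[Int] ‖ send[Int]  match
              offer{ok,done,err} ‖ select{ok,done,err}  match labels match
                • ok:
                  Y ‖ Y  match
                • done:
                  Y ‖ Y  match
                • err:
                  Y ‖ Y  match
          • data:
            offer{retry,err,data} ‖ select{retry,err,data}  match labels match
              • retry:
                recv[Unit] ‖ send[Unit]  match
                  Y ‖ Y  match
              • err:
                offer{retry,done} ‖ select{retry,done}  match labels match
                  • retry:
                    Y ‖ Y  match
                  • done:
                    end ‖ end  match
              • data:
                send[Bool] ‖ recv[Bool]  match
                  Y ‖ Y  match
          • ack:
            offer{retry,ack,ok} ‖ select{retry,ack,ok}  match labels match
              • retry:
                send[Int] ‖ recv[Int]  match
                  end ‖ end  match
              • ack:
                send[Bool] ‖ recv[Bool]  match
                  end ‖ end  match
              • ok:
                recv[Bool] ‖ send[Bool]  match
                  Y ‖ Y  match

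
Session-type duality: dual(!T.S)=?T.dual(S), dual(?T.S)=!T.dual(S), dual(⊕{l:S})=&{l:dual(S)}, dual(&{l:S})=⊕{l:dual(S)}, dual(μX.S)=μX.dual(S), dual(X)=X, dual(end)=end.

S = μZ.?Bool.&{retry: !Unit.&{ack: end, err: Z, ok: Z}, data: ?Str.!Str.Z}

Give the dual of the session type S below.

μZ.!Bool.⊕{retry: ?Unit.⊕{ack: end, err: Z, ok: Z}, data: !Str.?Str.Z}

μZ = μZ  (rec unchanged)
  ?Bool = !Bool
    &{retry,data} = ⊕{retry,data}  (offer→select)
      case retry:
        !Unit = ?Unit
          &{ack,err,ok} = ⊕{ack,err,ok}  (offer→select)
            case ack:
              dual(end) = end
            case err:
              dual(Z) = Z
            case ok:
              dual(Z) = Z
      case data:
        ?Str = !Str
          !Str = ?Str
            dual(Z) = Z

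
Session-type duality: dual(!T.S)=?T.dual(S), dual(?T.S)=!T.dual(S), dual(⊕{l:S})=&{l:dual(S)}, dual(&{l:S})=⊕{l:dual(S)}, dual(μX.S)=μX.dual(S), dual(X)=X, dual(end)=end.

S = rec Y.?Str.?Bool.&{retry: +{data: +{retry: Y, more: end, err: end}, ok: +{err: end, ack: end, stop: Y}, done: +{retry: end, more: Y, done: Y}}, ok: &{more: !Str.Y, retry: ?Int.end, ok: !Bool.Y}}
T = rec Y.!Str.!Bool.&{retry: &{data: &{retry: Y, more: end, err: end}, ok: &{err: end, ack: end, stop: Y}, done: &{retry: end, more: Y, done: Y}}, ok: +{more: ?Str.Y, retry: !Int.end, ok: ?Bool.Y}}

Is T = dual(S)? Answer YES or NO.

rec Y | rec Y  ok (μ self-dual)
  ?Str | !Str  ok
    ?Bool | !Bool  ok
      &{retry,ok} | &{retry,ok}  ✗ choice polarity not flipped — not dual

NO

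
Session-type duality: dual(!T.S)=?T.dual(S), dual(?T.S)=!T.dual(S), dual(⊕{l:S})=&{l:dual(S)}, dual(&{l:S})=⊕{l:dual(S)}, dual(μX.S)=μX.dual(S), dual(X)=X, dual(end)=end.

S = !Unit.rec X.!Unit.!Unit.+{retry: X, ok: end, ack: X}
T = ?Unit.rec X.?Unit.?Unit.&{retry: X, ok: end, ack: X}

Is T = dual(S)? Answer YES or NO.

YES

!Unit ‖ ?Unit  match
  rec X ‖ rec X  match (rec unchanged)
    !Unit ‖ ?Unit  match
      !Unit ‖ ?Unit  match
        +{retry,ok,ack} ‖ &{retry,ok,ack}  match labels match
          [retry]
            X ‖ X  match
          [ok]
            end ‖ end  match
          [ack]
            X ‖ X  match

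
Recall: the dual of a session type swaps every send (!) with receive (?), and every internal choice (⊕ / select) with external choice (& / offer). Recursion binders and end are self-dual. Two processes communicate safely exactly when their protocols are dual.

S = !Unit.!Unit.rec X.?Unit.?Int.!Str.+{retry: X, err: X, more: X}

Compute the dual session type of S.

!Unit ↦ ?Unit
  !Unit ↦ ?Unit
    rec X ↦ rec X  (rec unchanged)
      ?Unit ↦ !Unit
        ?Int ↦ !Int
          !Str ↦ ?Str
            +{retry,err,more} ↦ &{retry,err,more}  (⊕→&)
              case retry:
                dual(X) = X
              case err:
                dual(X) = X
              case more:
                dual(X) = X

?Unit.?Unit.rec X.!Unit.!Int.?Str.&{retry: X, err: X, more: X}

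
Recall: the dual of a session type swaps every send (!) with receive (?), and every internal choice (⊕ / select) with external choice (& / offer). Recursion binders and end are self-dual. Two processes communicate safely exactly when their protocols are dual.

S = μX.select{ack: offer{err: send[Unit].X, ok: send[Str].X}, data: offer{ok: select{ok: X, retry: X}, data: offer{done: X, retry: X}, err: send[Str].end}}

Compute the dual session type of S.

μX.offer{ack: select{err: recv[Unit].X, ok: recv[Str].X}, data: select{ok: offer{ok: X, retry: X}, data: select{done: X, retry: X}, err: recv[Str].end}}

μX ↦ μX  (rec unchanged)
  select{ack,data} ↦ offer{ack,data}  (select→offer)
    • ack:
      offer{err,ok} ↦ select{err,ok}  (external→internal)
        • err:
          send[Unit] ↦ recv[Unit]
            dual(X) = X
        • ok:
          send[Str] ↦ recv[Str]
            dual(X) = X
    • data:
      offer{ok,data,err} ↦ select{ok,data,err}  (external→internal)
        • ok:
          select{ok,retry} ↦ offer{ok,retry}  (select→offer)
            • ok:
              dual(X) = X
            • retry:
              dual(X) = X
        • data:
          offer{done,retry} ↦ select{done,retry}  (external→internal)
            • done:
              dual(X) = X
            • retry:
              dual(X) = X
        • err:
          send[Str] ↦ recv[Str]
            dual(end) = end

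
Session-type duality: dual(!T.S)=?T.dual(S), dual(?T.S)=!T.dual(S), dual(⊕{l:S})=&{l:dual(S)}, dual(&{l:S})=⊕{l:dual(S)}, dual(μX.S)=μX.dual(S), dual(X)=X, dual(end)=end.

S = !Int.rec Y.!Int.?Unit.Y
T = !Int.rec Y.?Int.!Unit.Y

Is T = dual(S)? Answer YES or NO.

NO

!Int ‖ !Int  ✗ same direction on both sides — not dual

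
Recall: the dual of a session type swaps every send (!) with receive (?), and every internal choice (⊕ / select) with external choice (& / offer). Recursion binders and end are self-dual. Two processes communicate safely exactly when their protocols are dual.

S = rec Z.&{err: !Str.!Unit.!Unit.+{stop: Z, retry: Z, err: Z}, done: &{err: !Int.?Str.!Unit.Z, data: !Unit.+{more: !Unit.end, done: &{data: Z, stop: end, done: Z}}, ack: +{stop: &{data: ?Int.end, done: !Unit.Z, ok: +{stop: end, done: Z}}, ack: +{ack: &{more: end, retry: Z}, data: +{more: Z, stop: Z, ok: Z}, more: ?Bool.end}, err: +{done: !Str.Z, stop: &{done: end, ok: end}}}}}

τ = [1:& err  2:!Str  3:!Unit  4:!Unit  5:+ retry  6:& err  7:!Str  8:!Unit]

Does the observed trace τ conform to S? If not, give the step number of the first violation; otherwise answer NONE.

step 1: & err  ✓  cont: !Str.!Unit.!Unit.+{stop: rec Z.…, retry: rec Z.…, err: rec Z.…}
step 2: !Str  ✓  cont: !Unit.!Unit.+{stop: rec Z.…, retry: rec Z.…, err: rec Z.…}
step 3: !Unit  ✓  cont: !Unit.+{stop: rec Z.…, retry: rec Z.…, err: rec Z.…}
step 4: !Unit  ✓  cont: +{stop: rec Z.…, retry: rec Z.…, err: rec Z.…}
step 5: + retry  ✓  cont: rec Z.…
step 6: & err  ✓  cont: !Str.!Unit.!Unit.+{stop: rec Z.…, retry: rec Z.…, err: rec Z.…}
step 7: !Str  ✓  cont: !Unit.!Unit.+{stop: rec Z.…, retry: rec Z.…, err: rec Z.…}
step 8: !Unit  ✓  cont: !Unit.+{stop: rec Z.…, retry: rec Z.…, err: rec Z.…}
τ conforms to S (length 8)

NONE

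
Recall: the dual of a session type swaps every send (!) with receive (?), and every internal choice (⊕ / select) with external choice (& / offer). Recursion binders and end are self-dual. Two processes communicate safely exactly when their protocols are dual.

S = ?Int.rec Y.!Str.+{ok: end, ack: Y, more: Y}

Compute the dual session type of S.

?Int ↦ !Int
  rec Y ↦ rec Y  (rec unchanged)
    !Str ↦ ?Str
      +{ok,ack,more} ↦ &{ok,ack,more}  (internal→external)
        • ok:
          end ↦ end
        • ack:
          Y ↦ Y
        • more:
          Y ↦ Y

!Int.rec Y.?Str.&{ok: end, ack: Y, more: Y}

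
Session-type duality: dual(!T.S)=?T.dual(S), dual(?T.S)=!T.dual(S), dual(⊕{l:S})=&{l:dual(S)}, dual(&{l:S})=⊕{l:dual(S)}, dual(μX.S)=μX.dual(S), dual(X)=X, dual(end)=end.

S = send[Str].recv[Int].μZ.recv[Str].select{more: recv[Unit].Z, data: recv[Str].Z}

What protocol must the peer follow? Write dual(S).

recv[Str].send[Int].μZ.send[Str].offer{more: send[Unit].Z, data: send[Str].Z}

send[Str] ↦ recv[Str]
  recv[Int] ↦ send[Int]
    μZ ↦ μZ  (rec unchanged)
      recv[Str] ↦ send[Str]
        select{more,data} ↦ offer{more,data}  (⊕→&)
          • more:
            recv[Unit] ↦ send[Unit]
              dual(Z) = Z
          • data:
            recv[Str] ↦ send[Str]
              dual(Z) = Z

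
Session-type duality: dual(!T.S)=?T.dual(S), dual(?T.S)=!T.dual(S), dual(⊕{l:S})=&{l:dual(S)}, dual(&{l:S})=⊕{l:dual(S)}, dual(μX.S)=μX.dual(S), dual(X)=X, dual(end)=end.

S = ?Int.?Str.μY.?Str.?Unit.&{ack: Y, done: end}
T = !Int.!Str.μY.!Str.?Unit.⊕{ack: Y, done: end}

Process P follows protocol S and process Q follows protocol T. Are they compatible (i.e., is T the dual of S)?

NO

?Int vs !Int  ✓
  ?Str vs !Str  ✓
    μY vs μY  ✓ (rec unchanged)
      ?Str vs !Str  ✓
        ?Unit vs ?Unit  ✗ same direction on both sides — not dual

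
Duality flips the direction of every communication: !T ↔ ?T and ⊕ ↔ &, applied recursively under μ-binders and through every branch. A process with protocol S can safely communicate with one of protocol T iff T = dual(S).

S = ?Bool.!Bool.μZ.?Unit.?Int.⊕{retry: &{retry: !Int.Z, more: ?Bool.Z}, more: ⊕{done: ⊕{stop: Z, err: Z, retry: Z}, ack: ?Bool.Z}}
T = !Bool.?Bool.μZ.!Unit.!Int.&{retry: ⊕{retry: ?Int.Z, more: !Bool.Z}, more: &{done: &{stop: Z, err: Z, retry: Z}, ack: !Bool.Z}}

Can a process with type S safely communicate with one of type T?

YES

?Bool vs !Bool  ✓
  !Bool vs ?Bool  ✓
    μZ vs μZ  ✓ (binder kept)
      ?Unit vs !Unit  ✓
        ?Int vs !Int  ✓
          ⊕{retry,more} vs &{retry,more}  ✓ label sets agree
            [retry]
              &{retry,more} vs ⊕{retry,more}  ✓ label sets agree
                [retry]
                  !Int vs ?Int  ✓
                    Z vs Z  ✓
                [more]
                  ?Bool vs !Bool  ✓
                    Z vs Z  ✓
            [more]
              ⊕{done,ack} vs &{done,ack}  ✓ label sets agree
                [done]
                  ⊕{stop,err,retry} vs &{stop,err,retry}  ✓ label sets agree
                    [stop]
                      Z vs Z  ✓
                    [err]
                      Z vs Z  ✓
                    [retry]
                      Z vs Z  ✓
                [ack]
                  ?Bool vs !Bool  ✓
                    Z vs Z  ✓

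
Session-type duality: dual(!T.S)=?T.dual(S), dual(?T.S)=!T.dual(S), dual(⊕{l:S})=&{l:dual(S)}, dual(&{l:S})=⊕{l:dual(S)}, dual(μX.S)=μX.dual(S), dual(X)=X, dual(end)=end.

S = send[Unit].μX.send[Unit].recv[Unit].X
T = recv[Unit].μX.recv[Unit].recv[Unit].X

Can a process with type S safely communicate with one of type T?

NO

send[Unit] | recv[Unit]  ✓
  μX | μX  ✓ (rec unchanged)
    send[Unit] | recv[Unit]  ✓
      recv[Unit] | recv[Unit]  ✗ same direction on both sides — not dual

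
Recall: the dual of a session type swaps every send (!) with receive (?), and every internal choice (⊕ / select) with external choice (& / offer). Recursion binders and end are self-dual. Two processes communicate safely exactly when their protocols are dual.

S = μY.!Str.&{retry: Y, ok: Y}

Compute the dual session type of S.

μY → μY  (rec unchanged)
  !Str → ?Str
    &{retry,ok} → ⊕{retry,ok}  (external→internal)
      [retry]
        Y self-dual
      [ok]
        Y self-dual

μY.?Str.⊕{retry: Y, ok: Y}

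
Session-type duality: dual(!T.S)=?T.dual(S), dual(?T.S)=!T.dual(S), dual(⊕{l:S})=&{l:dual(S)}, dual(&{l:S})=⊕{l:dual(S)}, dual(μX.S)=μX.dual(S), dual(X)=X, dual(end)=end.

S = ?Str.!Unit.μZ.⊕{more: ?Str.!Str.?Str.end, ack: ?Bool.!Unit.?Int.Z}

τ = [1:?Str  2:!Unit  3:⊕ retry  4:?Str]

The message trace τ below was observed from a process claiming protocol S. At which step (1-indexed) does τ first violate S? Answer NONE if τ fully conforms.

@1 ?Str  ok  residual = !Unit.μZ.…
@2 !Unit  ok  residual = μZ.…
@3 got ⊕ retry, protocol expects ⊕ more or ⊕ ack  ✗

3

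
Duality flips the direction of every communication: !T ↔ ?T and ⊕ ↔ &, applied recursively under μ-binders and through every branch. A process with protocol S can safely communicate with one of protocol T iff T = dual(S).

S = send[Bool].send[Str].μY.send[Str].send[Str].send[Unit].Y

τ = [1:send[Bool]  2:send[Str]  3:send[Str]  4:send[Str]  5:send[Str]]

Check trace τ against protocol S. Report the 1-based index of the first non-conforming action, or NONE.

step 1: send[Bool]  ✓  now at send[Str].μY.…
step 2: send[Str]  ✓  now at μY.…
step 3: send[Str]  ✓  now at send[Str].send[Unit].μY.…
step 4: send[Str]  ✓  now at send[Unit].μY.…
step 5: got send[Str], protocol expects send[Unit]  ✗

5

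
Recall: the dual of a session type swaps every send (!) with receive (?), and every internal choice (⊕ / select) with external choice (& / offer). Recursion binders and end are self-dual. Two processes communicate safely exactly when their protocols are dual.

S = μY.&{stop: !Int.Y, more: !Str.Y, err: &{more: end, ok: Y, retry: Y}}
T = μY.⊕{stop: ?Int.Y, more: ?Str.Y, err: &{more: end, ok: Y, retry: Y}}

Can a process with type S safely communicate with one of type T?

NO

μY ‖ μY  match (μ self-dual)
  &{stop,more,err} ‖ ⊕{stop,more,err}  match label sets agree
    • stop:
      !Int ‖ ?Int  match
        Y ‖ Y  match
    • more:
      !Str ‖ ?Str  match
        Y ‖ Y  match
    • err:
      &{more,ok,retry} ‖ &{more,ok,retry}  ✗ choice polarity not flipped — not dual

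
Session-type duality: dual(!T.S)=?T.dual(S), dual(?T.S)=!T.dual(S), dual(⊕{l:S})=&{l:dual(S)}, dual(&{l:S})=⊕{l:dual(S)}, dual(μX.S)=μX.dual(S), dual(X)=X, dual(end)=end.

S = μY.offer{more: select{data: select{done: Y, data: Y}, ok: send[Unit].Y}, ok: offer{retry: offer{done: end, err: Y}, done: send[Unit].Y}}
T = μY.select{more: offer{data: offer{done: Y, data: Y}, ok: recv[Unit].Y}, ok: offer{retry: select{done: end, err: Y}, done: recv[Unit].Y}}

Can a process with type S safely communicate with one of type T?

μY ‖ μY  ok (binder kept)
  offer{more,ok} ‖ select{more,ok}  ok labels match
    [more]
      select{data,ok} ‖ offer{data,ok}  ok labels match
        [data]
          select{done,data} ‖ offer{done,data}  ok labels match
            [done]
              Y ‖ Y  ok
            [data]
              Y ‖ Y  ok
        [ok]
          send[Unit] ‖ recv[Unit]  ok
            Y ‖ Y  ok
    [ok]
      offer{retry,done} ‖ offer{retry,done}  ✗ choice polarity not flipped — not dual

NO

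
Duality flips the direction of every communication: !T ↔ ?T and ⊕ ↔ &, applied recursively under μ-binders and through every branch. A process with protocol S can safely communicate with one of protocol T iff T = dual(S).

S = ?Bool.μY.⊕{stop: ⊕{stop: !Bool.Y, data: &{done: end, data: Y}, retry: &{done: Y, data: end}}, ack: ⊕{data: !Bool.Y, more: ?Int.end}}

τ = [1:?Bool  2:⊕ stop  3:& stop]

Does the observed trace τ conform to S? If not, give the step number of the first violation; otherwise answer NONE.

[1] ?Bool  ✓  state: μY.…
[2] ⊕ stop  ✓  state: ⊕{stop: !Bool.μY.…, data: &{done: end, data: μY.…}, retry: &{done: μY.…, data: end}}
[3] got & stop, protocol expects ⊕ stop or ⊕ data or ⊕ retry  ✗

3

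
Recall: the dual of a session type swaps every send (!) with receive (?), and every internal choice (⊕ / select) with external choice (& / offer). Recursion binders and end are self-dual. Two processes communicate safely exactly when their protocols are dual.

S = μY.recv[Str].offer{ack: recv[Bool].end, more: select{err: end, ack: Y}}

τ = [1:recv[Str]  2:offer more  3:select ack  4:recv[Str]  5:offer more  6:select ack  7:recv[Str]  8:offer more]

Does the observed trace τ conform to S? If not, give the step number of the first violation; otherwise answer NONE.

NONE

[1] recv[Str]  match  cont: offer{ack: recv[Bool].end, more: select{err: end, ack: μY.…}}
[2] offer more  match  cont: select{err: end, ack: μY.…}
[3] select ack  match  cont: μY.…
[4] recv[Str]  match  cont: offer{ack: recv[Bool].end, more: select{err: end, ack: μY.…}}
[5] offer more  match  cont: select{err: end, ack: μY.…}
[6] select ack  match  cont: μY.…
[7] recv[Str]  match  cont: offer{ack: recv[Bool].end, more: select{err: end, ack: μY.…}}
[8] offer more  match  cont: select{err: end, ack: μY.…}
τ conforms to S (length 8)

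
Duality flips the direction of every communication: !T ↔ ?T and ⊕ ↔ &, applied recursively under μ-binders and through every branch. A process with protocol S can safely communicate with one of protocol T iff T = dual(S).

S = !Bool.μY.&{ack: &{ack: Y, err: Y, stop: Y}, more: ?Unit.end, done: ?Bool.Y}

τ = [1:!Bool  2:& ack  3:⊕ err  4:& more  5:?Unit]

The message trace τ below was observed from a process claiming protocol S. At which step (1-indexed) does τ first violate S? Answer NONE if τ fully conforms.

[1] !Bool  ok  residual = μY.…
[2] & ack  ok  residual = &{ack: μY.…, err: μY.…, stop: μY.…}
[3] got ⊕ err, protocol expects & ack or & err or & stop  ✗

3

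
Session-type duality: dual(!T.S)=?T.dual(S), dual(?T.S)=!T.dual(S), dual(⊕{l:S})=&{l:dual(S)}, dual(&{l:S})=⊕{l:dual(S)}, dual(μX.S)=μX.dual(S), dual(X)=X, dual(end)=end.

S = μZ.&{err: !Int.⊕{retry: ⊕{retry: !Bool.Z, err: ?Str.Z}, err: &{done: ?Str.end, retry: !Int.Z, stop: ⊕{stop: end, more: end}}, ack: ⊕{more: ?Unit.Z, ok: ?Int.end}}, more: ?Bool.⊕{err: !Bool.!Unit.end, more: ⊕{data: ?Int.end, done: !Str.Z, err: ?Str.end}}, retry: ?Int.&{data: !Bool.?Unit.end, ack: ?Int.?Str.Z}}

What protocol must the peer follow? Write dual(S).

μZ = μZ  (rec unchanged)
  &{err,more,retry} = ⊕{err,more,retry}  (external→internal)
    [err]
      !Int = ?Int
        ⊕{retry,err,ack} = &{retry,err,ack}  (internal→external)
          [retry]
            ⊕{retry,err} = &{retry,err}  (internal→external)
              [retry]
                !Bool = ?Bool
                  Z self-dual
              [err]
                ?Str = !Str
                  Z self-dual
          [err]
            &{done,retry,stop} = ⊕{done,retry,stop}  (external→internal)
              [done]
                ?Str = !Str
                  end self-dual
              [retry]
                !Int = ?Int
                  Z self-dual
              [stop]
                ⊕{stop,more} = &{stop,more}  (internal→external)
                  [stop]
                    end self-dual
                  [more]
                    end self-dual
          [ack]
            ⊕{more,ok} = &{more,ok}  (internal→external)
              [more]
                ?Unit = !Unit
                  Z self-dual
              [ok]
                ?Int = !Int
                  end self-dual
    [more]
      ?Bool = !Bool
        ⊕{err,more} = &{err,more}  (internal→external)
          [err]
            !Bool = ?Bool
              !Unit = ?Unit
                end self-dual
          [more]
            ⊕{data,done,err} = &{data,done,err}  (internal→external)
              [data]
                ?Int = !Int
                  end self-dual
              [done]
                !Str = ?Str
                  Z self-dual
              [err]
                ?Str = !Str
                  end self-dual
    [retry]
      ?Int = !Int
        &{data,ack} = ⊕{data,ack}  (external→internal)
          [data]
            !Bool = ?Bool
              ?Unit = !Unit
                end self-dual
          [ack]
            ?Int = !Int
              ?Str = !Str
                Z self-dual

μZ.⊕{err: ?Int.&{retry: &{retry: ?Bool.Z, err: !Str.Z}, err: ⊕{done: !Str.end, retry: ?Int.Z, stop: &{stop: end, more: end}}, ack: &{more: !Unit.Z, ok: !Int.end}}, more: !Bool.&{err: ?Bool.?Unit.end, more: &{data: !Int.end, done: ?Str.Z, err: !Str.end}}, retry: !Int.⊕{data: ?Bool.!Unit.end, ack: !Int.!Str.Z}}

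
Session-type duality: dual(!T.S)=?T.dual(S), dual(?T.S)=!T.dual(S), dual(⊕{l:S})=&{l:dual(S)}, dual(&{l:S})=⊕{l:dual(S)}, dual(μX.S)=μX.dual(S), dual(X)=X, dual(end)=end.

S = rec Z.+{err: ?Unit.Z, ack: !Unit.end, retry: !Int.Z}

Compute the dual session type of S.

rec Z.&{err: !Unit.Z, ack: ?Unit.end, retry: ?Int.Z}

rec Z = rec Z  (rec unchanged)
  +{err,ack,retry} = &{err,ack,retry}  (internal→external)
    case err:
      ?Unit = !Unit
        dual(Z) = Z
    case ack:
      !Unit = ?Unit
        dual(end) = end
    case retry:
      !Int = ?Int
        dual(Z) = Z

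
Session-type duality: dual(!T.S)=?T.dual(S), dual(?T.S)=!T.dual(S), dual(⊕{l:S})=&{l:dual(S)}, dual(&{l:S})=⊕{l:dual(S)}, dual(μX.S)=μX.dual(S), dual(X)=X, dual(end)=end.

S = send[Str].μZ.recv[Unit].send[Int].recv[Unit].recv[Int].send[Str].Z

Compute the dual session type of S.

send[Str] = recv[Str]
  μZ = μZ  (binder kept)
    recv[Unit] = send[Unit]
      send[Int] = recv[Int]
        recv[Unit] = send[Unit]
          recv[Int] = send[Int]
            send[Str] = recv[Str]
              dual(Z) = Z

recv[Str].μZ.send[Unit].recv[Int].send[Unit].send[Int].recv[Str].Z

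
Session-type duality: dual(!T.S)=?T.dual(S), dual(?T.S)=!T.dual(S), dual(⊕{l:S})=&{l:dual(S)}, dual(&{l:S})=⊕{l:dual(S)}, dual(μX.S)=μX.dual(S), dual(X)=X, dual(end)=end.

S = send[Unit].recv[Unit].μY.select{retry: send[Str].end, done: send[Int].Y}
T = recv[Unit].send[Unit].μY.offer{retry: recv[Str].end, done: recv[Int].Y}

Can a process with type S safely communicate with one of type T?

send[Unit] | recv[Unit]  ok
  recv[Unit] | send[Unit]  ok
    μY | μY  ok (rec unchanged)
      select{retry,done} | offer{retry,done}  ok label sets agree
        • retry:
          send[Str] | recv[Str]  ok
            end | end  ok
        • done:
          send[Int] | recv[Int]  ok
            Y | Y  ok

YES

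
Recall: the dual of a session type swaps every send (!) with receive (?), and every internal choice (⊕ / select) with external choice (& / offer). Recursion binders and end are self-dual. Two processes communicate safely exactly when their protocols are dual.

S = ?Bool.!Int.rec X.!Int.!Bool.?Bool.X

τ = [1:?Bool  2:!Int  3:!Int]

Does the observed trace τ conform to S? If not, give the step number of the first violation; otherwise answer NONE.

NONE

step 1: ?Bool  match  now at !Int.rec X.…
step 2: !Int  match  now at rec X.…
step 3: !Int  match  now at !Bool.?Bool.rec X.…
all 3 steps conform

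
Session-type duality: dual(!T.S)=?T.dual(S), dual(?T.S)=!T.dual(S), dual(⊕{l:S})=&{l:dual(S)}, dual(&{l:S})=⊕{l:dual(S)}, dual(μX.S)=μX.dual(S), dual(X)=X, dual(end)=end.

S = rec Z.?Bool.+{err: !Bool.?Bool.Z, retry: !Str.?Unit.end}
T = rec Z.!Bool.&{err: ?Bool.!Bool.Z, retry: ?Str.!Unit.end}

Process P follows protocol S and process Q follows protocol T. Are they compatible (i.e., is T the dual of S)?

YES

rec Z vs rec Z  ok (μ self-dual)
  ?Bool vs !Bool  ok
    +{err,retry} vs &{err,retry}  ok labels match
      [err]
        !Bool vs ?Bool  ok
          ?Bool vs !Bool  ok
            Z vs Z  ok
      [retry]
        !Str vs ?Str  ok
          ?Unit vs !Unit  ok
            end vs end  ok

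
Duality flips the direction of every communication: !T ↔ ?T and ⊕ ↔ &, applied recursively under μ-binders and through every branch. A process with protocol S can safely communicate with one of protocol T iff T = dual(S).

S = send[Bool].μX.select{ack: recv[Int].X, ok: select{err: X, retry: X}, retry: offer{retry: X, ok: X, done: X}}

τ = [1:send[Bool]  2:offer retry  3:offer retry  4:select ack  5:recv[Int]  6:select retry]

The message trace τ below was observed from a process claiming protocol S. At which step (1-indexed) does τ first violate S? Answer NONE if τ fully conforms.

step 1: send[Bool]  match  residual = μX.…
step 2: got offer retry, protocol expects select ack or select ok or select retry  ✗

2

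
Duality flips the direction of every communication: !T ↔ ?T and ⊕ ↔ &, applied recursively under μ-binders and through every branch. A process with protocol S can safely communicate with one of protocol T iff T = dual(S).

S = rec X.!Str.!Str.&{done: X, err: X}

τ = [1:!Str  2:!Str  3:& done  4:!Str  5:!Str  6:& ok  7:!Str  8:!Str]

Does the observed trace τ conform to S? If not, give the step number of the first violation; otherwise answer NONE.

@1 !Str  ok  residual = !Str.&{done: rec X.…, err: rec X.…}
@2 !Str  ok  residual = &{done: rec X.…, err: rec X.…}
@3 & done  ok  residual = rec X.…
@4 !Str  ok  residual = !Str.&{done: rec X.…, err: rec X.…}
@5 !Str  ok  residual = &{done: rec X.…, err: rec X.…}
@6 got & ok, protocol expects & done or & err  ✗

6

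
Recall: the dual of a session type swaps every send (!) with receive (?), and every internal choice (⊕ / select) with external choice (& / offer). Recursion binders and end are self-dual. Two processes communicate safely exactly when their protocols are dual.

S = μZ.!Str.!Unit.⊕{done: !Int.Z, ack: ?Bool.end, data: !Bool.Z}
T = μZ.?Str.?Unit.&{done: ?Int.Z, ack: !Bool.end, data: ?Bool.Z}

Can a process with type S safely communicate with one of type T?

YES

μZ vs μZ  match (μ self-dual)
  !Str vs ?Str  match
    !Unit vs ?Unit  match
      ⊕{done,ack,data} vs &{done,ack,data}  match label sets agree
        [done]
          !Int vs ?Int  match
            Z vs Z  match
        [ack]
          ?Bool vs !Bool  match
            end vs end  match
        [data]
          !Bool vs ?Bool  match
            Z vs Z  match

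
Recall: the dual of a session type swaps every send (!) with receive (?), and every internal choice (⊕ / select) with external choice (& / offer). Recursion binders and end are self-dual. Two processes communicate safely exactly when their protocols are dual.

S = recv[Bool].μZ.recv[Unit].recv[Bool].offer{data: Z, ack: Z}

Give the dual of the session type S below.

recv[Bool] → send[Bool]
  μZ → μZ  (rec unchanged)
    recv[Unit] → send[Unit]
      recv[Bool] → send[Bool]
        offer{data,ack} → select{data,ack}  (external→internal)
          case data:
            Z ↦ Z
          case ack:
            Z ↦ Z

send[Bool].μZ.send[Unit].send[Bool].select{data: Z, ack: Z}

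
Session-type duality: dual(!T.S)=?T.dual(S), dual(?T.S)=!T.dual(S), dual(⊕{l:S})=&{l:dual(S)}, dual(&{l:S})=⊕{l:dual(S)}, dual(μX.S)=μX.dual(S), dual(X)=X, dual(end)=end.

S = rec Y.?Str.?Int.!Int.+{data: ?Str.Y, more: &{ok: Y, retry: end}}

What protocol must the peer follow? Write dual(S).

rec Y → rec Y  (rec unchanged)
  ?Str → !Str
    ?Int → !Int
      !Int → ?Int
        +{data,more} → &{data,more}  (⊕→&)
          case data:
            ?Str → !Str
              dual(Y) = Y
          case more:
            &{ok,retry} → +{ok,retry}  (external→internal)
              case ok:
                dual(Y) = Y
              case retry:
                dual(end) = end

rec Y.!Str.!Int.?Int.&{data: !Str.Y, more: +{ok: Y, retry: end}}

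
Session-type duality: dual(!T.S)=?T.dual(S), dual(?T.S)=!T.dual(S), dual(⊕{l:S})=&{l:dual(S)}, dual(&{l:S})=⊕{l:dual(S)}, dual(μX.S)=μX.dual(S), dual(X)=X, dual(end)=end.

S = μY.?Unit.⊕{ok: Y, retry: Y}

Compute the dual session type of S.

μY.!Unit.&{ok: Y, retry: Y}

μY → μY  (binder kept)
  ?Unit → !Unit
    ⊕{ok,retry} → &{ok,retry}  (⊕→&)
      case ok:
        Y self-dual
      case retry:
        Y self-dual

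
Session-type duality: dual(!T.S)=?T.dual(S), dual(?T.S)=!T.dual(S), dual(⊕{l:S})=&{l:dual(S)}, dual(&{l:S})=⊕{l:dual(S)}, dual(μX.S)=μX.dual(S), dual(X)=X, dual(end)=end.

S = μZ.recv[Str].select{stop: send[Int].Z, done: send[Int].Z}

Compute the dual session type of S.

μZ.send[Str].offer{stop: recv[Int].Z, done: recv[Int].Z}

μZ → μZ  (μ self-dual)
  recv[Str] → send[Str]
    select{stop,done} → offer{stop,done}  (⊕→&)
      [stop]
        send[Int] → recv[Int]
          Z ↦ Z
      [done]
        send[Int] → recv[Int]
          Z ↦ Z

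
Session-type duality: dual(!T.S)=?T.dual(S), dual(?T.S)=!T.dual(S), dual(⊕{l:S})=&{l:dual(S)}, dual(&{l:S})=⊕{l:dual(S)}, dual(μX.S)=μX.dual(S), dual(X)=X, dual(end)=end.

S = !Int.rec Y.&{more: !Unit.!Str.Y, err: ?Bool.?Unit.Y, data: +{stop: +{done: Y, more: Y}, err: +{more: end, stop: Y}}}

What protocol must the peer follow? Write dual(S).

?Int.rec Y.+{more: ?Unit.?Str.Y, err: !Bool.!Unit.Y, data: &{stop: &{done: Y, more: Y}, err: &{more: end, stop: Y}}}

!Int ↦ ?Int
  rec Y ↦ rec Y  (rec unchanged)
    &{more,err,data} ↦ +{more,err,data}  (&→⊕)
      case more:
        !Unit ↦ ?Unit
          !Str ↦ ?Str
            Y ↦ Y
      case err:
        ?Bool ↦ !Bool
          ?Unit ↦ !Unit
            Y ↦ Y
      case data:
        +{stop,err} ↦ &{stop,err}  (select→offer)
          case stop:
            +{done,more} ↦ &{done,more}  (select→offer)
              case done:
                Y ↦ Y
              case more:
                Y ↦ Y
          case err:
            +{more,stop} ↦ &{more,stop}  (select→offer)
              case more:
                end ↦ end
              case stop:
                Y ↦ Y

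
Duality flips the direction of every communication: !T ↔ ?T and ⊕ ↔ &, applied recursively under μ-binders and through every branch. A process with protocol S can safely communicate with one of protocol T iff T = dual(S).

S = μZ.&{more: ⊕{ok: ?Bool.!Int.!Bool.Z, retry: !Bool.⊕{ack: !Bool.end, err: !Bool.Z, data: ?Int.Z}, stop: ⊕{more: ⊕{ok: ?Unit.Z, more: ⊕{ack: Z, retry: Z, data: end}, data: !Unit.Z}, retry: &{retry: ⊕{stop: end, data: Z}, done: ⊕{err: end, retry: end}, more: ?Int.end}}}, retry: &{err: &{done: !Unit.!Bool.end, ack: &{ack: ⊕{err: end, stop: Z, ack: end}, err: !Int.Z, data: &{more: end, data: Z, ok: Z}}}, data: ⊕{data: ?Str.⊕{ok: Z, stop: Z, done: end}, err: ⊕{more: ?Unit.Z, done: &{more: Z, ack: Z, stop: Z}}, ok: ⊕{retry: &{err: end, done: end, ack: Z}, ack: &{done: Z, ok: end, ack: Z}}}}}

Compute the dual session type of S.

μZ.⊕{more: &{ok: !Bool.?Int.?Bool.Z, retry: ?Bool.&{ack: ?Bool.end, err: ?Bool.Z, data: !Int.Z}, stop: &{more: &{ok: !Unit.Z, more: &{ack: Z, retry: Z, data: end}, data: ?Unit.Z}, retry: ⊕{retry: &{stop: end, data: Z}, done: &{err: end, retry: end}, more: !Int.end}}}, retry: ⊕{err: ⊕{done: ?Unit.?Bool.end, ack: ⊕{ack: &{err: end, stop: Z, ack: end}, err: ?Int.Z, data: ⊕{more: end, data: Z, ok: Z}}}, data: &{data: !Str.&{ok: Z, stop: Z, done: end}, err: &{more: !Unit.Z, done: ⊕{more: Z, ack: Z, stop: Z}}, ok: &{retry: ⊕{err: end, done: end, ack: Z}, ack: ⊕{done: Z, ok: end, ack: Z}}}}}

μZ ↦ μZ  (μ self-dual)
  &{more,retry} ↦ ⊕{more,retry}  (offer→select)
    • more:
      ⊕{ok,retry,stop} ↦ &{ok,retry,stop}  (internal→external)
        • ok:
          ?Bool ↦ !Bool
            !Int ↦ ?Int
              !Bool ↦ ?Bool
                Z ↦ Z
        • retry:
          !Bool ↦ ?Bool
            ⊕{ack,err,data} ↦ &{ack,err,data}  (internal→external)
              • ack:
                !Bool ↦ ?Bool
                  end ↦ end
              • err:
                !Bool ↦ ?Bool
                  Z ↦ Z
              • data:
                ?Int ↦ !Int
                  Z ↦ Z
        • stop:
          ⊕{more,retry} ↦ &{more,retry}  (internal→external)
            • more:
              ⊕{ok,more,data} ↦ &{ok,more,data}  (internal→external)
                • ok:
                  ?Unit ↦ !Unit
                    Z ↦ Z
                • more:
                  ⊕{ack,retry,data} ↦ &{ack,retry,data}  (internal→external)
                    • ack:
                      Z ↦ Z
                    • retry:
                      Z ↦ Z
                    • data:
                      end ↦ end
                • data:
                  !Unit ↦ ?Unit
                    Z ↦ Z
            • retry:
              &{retry,done,more} ↦ ⊕{retry,done,more}  (offer→select)
                • retry:
                  ⊕{stop,data} ↦ &{stop,data}  (internal→external)
                    • stop:
                      end ↦ end
                    • data:
                      Z ↦ Z
                • done:
                  ⊕{err,retry} ↦ &{err,retry}  (internal→external)
                    • err:
                      end ↦ end
                    • retry:
                      end ↦ end
                • more:
                  ?Int ↦ !Int
                    end ↦ end
    • retry:
      &{err,data} ↦ ⊕{err,data}  (offer→select)
        • err:
          &{done,ack} ↦ ⊕{done,ack}  (offer→select)
            • done:
              !Unit ↦ ?Unit
                !Bool ↦ ?Bool
                  end ↦ end
            • ack:
              &{ack,err,data} ↦ ⊕{ack,err,data}  (offer→select)
                • ack:
                  ⊕{err,stop,ack} ↦ &{err,stop,ack}  (internal→external)
                    • err:
                      end ↦ end
                    • stop:
                      Z ↦ Z
                    • ack:
                      end ↦ end
                • err:
                  !Int ↦ ?Int
                    Z ↦ Z
                • data:
                  &{more,data,ok} ↦ ⊕{more,data,ok}  (offer→select)
                    • more:
                      end ↦ end
                    • data:
                      Z ↦ Z
                    • ok:
                      Z ↦ Z
        • data:
          ⊕{data,err,ok} ↦ &{data,err,ok}  (internal→external)
            • data:
              ?Str ↦ !Str
                ⊕{ok,stop,done} ↦ &{ok,stop,done}  (internal→external)
                  • ok:
                    Z ↦ Z
                  • stop:
                    Z ↦ Z
                  • done:
                    end ↦ end
            • err:
              ⊕{more,done} ↦ &{more,done}  (internal→external)
                • more:
                  ?Unit ↦ !Unit
                    Z ↦ Z
                • done:
                  &{more,ack,stop} ↦ ⊕{more,ack,stop}  (offer→select)
                    • more:
                      Z ↦ Z
                    • ack:
                      Z ↦ Z
                    • stop:
                      Z ↦ Z
            • ok:
              ⊕{retry,ack} ↦ &{retry,ack}  (internal→external)
                • retry:
                  &{err,done,ack} ↦ ⊕{err,done,ack}  (offer→select)
                    • err:
                      end ↦ end
                    • done:
                      end ↦ end
                    • ack:
                      Z ↦ Z
                • ack:
                  &{done,ok,ack} ↦ ⊕{done,ok,ack}  (offer→select)
                    • done:
                      Z ↦ Z
                    • ok:
                      end ↦ end
                    • ack:
                      Z ↦ Z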